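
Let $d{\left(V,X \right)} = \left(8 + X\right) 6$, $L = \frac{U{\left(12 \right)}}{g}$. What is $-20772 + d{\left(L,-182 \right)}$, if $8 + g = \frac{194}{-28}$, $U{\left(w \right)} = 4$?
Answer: $-21816$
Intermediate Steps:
$g = - \frac{209}{14}$ ($g = -8 + \frac{194}{-28} = -8 + 194 \left(- \frac{1}{28}\right) = -8 - \frac{97}{14} = - \frac{209}{14} \approx -14.929$)
$L = - \frac{56}{209}$ ($L = \frac{4}{- \frac{209}{14}} = 4 \left(- \frac{14}{209}\right) = - \frac{56}{209} \approx -0.26794$)
$d{\left(V,X \right)} = 48 + 6 X$
$-20772 + d{\left(L,-182 \right)} = -20772 + \left(48 + 6 \left(-182\right)\right) = -20772 + \left(48 - 1092\right) = -20772 - 1044 = -21816$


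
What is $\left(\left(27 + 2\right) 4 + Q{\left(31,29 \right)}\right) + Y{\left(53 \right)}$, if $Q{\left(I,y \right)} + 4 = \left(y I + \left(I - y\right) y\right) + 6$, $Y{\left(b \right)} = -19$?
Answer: $1056$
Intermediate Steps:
$Q{\left(I,y \right)} = 2 + I y + y \left(I - y\right)$ ($Q{\left(I,y \right)} = -4 + \left(\left(y I + \left(I - y\right) y\right) + 6\right) = -4 + \left(\left(I y + y \left(I - y\right)\right) + 6\right) = -4 + \left(6 + I y + y \left(I - y\right)\right) = 2 + I y + y \left(I - y\right)$)
$\left(\left(27 + 2\right) 4 + Q{\left(31,29 \right)}\right) + Y{\left(53 \right)} = \left(\left(27 + 2\right) 4 + \left(2 - 29^{2} + 2 \cdot 31 \cdot 29\right)\right) - 19 = \left(29 \cdot 4 + \left(2 - 841 + 1798\right)\right) - 19 = \left(116 + \left(2 - 841 + 1798\right)\right) - 19 = \left(116 + 959\right) - 19 = 1075 - 19 = 1056$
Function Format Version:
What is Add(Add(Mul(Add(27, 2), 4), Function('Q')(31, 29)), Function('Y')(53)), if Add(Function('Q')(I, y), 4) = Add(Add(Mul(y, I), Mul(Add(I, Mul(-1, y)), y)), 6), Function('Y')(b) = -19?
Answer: 1056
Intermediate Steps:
Function('Q')(I, y) = Add(2, Mul(I, y), Mul(y, Add(I, Mul(-1, y)))) (Function('Q')(I, y) = Add(-4, Add(Add(Mul(y, I), Mul(Add(I, Mul(-1, y)), y)), 6)) = Add(-4, Add(Add(Mul(I, y), Mul(y, Add(I, Mul(-1, y)))), 6)) = Add(-4, Add(6, Mul(I, y), Mul(y, Add(I, Mul(-1, y))))) = Add(2, Mul(I, y), Mul(y, Add(I, Mul(-1, y)))))
Add(Add(Mul(Add(27, 2), 4), Function('Q')(31, 29)), Function('Y')(53)) = Add(Add(Mul(Add(27, 2), 4), Add(2, Mul(-1, Pow(29, 2)), Mul(2, 31, 29))), -19) = Add(Add(Mul(29, 4), Add(2, Mul(-1, 841), 1798)), -19) = Add(Add(116, Add(2, -841, 1798)), -19) = Add(Add(116, 959), -19) = Add(1075, -19) = 1056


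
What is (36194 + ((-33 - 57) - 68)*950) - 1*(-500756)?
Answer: 386850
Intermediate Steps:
(36194 + ((-33 - 57) - 68)*950) - 1*(-500756) = (36194 + (-90 - 68)*950) + 500756 = (36194 - 158*950) + 500756 = (36194 - 150100) + 500756 = -113906 + 500756 = 386850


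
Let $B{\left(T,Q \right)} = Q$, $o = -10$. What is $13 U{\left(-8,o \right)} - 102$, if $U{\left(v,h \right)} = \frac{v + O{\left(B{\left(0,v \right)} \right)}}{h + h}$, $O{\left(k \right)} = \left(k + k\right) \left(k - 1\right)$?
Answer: $- \frac{952}{5} \approx -190.4$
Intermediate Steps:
$O{\left(k \right)} = 2 k \left(-1 + k\right)$
$U{\left(v,h \right)} = \frac{v + 2 v \left(-1 + v\right)}{2 h}$ ($U{\left(v,h \right)} = \frac{v + 2 v \left(-1 + v\right)}{h + h} = \frac{v + 2 v \left(-1 + v\right)}{2 h}$)
$13 U{\left(-8,o \right)} - 102 = 13 \cdot \frac{1}{2} \left(-8\right) \frac{1}{-10} \left(-1 + 2 \left(-8\right)\right) - 102 = 13 \cdot \frac{1}{2} \left(-8\right) \left(- \frac{1}{10}\right) \left(-1 - 16\right) - 102 = 13 \cdot \frac{1}{2} \left(-8\right) \left(- \frac{1}{10}\right) \left(-17\right) - 102 = 13 \left(- \frac{34}{5}\right) - 102 = - \frac{442}{5} - 102 = - \frac{952}{5}$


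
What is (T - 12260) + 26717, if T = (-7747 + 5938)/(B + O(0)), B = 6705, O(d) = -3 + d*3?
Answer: 32296335/2234 ≈ 14457.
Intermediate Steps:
O(d) = -3 + 3*d
T = -603/2234 (T = (-7747 + 5938)/(6705 + (-3 + 3*0)) = -1809/(6705 + (-3 + 0)) = -1809/(6705 - 3) = -1809/6702 = -1809*1/6702 = -603/2234 ≈ -0.26992)
(T - 12260) + 26717 = (-603/2234 - 12260) + 26717 = -27389443/2234 + 26717 = 32296335/2234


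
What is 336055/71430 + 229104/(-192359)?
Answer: 9655661005/2748040674 ≈ 3.5137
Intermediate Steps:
336055/71430 + 229104/(-192359) = 336055*(1/71430) + 229104*(-1/192359) = 67211/14286 - 229104/192359 = 9655661005/2748040674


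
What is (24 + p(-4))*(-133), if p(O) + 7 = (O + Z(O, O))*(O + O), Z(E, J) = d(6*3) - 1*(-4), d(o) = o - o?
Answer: -2261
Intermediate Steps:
d(o) = 0
Z(E, J) = 4 (Z(E, J) = 0 - 1*(-4) = 0 + 4 = 4)
p(O) = -7 + 2*O*(4 + O) (p(O) = -7 + (O + 4)*(O + O) = -7 + (4 + O)*(2*O) = -7 + 2*O*(4 + O))
(24 + p(-4))*(-133) = (24 + (-7 + 2*(-4)**2 + 8*(-4)))*(-133) = (24 + (-7 + 2*16 - 32))*(-133) = (24 + (-7 + 32 - 32))*(-133) = (24 - 7)*(-133) = 17*(-133) = -2261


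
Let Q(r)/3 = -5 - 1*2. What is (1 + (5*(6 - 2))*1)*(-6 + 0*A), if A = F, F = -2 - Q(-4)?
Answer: -126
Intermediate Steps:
Q(r) = -21 (Q(r) = 3*(-5 - 1*2) = 3*(-5 - 2) = 3*(-7) = -21)
F = 19 (F = -2 - 1*(-21) = -2 + 21 = 19)
A = 19
(1 + (5*(6 - 2))*1)*(-6 + 0*A) = (1 + (5*(6 - 2))*1)*(-6 + 0*19) = (1 + (5*4)*1)*(-6 + 0) = (1 + 20*1)*(-6) = (1 + 20)*(-6) = 21*(-6) = -126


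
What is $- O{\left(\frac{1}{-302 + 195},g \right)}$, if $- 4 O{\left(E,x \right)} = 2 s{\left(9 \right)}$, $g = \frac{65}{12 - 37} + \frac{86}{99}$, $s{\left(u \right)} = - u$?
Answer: $- \frac{9}{2} \approx -4.5$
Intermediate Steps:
$g = - \frac{857}{495}$ ($g = \frac{65}{12 - 37} + 86 \cdot \frac{1}{99} = \frac{65}{-25} + \frac{86}{99} = 65 \left(- \frac{1}{25}\right) + \frac{86}{99} = - \frac{13}{5} + \frac{86}{99} = - \frac{857}{495} \approx -1.7313$)
$O{\left(E,x \right)} = \frac{9}{2}$ ($O{\left(E,x \right)} = - \frac{2 \left(\left(-1\right) 9\right)}{4} = - \frac{2 \left(-9\right)}{4} = \left(- \frac{1}{4}\right) \left(-18\right) = \frac{9}{2}$)
$- O{\left(\frac{1}{-302 + 195},g \right)} = \left(-1\right) \frac{9}{2} = - \frac{9}{2}$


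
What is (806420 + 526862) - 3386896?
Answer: -2053614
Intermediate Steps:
(806420 + 526862) - 3386896 = 1333282 - 3386896 = -2053614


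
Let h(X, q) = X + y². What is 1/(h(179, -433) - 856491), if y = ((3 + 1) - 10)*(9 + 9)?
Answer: -1/844648 ≈ -1.1839e-6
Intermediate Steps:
y = -108 (y = (4 - 10)*18 = -6*18 = -108)
h(X, q) = 11664 + X (h(X, q) = X + (-108)² = X + 11664 = 11664 + X)
1/(h(179, -433) - 856491) = 1/((11664 + 179) - 856491) = 1/(11843 - 856491) = 1/(-844648) = -1/844648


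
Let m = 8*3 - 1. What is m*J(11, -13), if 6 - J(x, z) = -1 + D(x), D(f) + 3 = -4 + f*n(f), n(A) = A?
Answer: -2461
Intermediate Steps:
D(f) = -7 + f² (D(f) = -3 + (-4 + f*f) = -3 + (-4 + f²) = -7 + f²)
J(x, z) = 14 - x² (J(x, z) = 6 - (-1 + (-7 + x²)) = 6 - (-8 + x²) = 6 + (8 - x²) = 14 - x²)
m = 23 (m = 24 - 1 = 23)
m*J(11, -13) = 23*(14 - 1*11²) = 23*(14 - 1*121) = 23*(14 - 121) = 23*(-107) = -2461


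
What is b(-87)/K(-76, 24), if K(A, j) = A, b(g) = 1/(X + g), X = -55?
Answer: 1/10792 ≈ 9.2661e-5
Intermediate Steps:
b(g) = 1/(-55 + g)
b(-87)/K(-76, 24) = 1/(-55 - 87*(-76)) = -1/76/(-142) = -1/142*(-1/76) = 1/10792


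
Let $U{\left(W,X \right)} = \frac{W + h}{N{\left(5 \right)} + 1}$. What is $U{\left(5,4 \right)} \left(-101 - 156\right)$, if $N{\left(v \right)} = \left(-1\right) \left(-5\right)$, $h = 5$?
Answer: $- \frac{1285}{3} \approx -428.33$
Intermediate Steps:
$N{\left(v \right)} = 5$
$U{\left(W,X \right)} = \frac{5}{6} + \frac{W}{6}$ ($U{\left(W,X \right)} = \frac{W + 5}{5 + 1} = \frac{5 + W}{6} = \left(5 + W\right) \frac{1}{6} = \frac{5}{6} + \frac{W}{6}$)
$U{\left(5,4 \right)} \left(-101 - 156\right) = \left(\frac{5}{6} + \frac{1}{6} \cdot 5\right) \left(-101 - 156\right) = \left(\frac{5}{6} + \frac{5}{6}\right) \left(-257\right) = \frac{5}{3} \left(-257\right) = - \frac{1285}{3}$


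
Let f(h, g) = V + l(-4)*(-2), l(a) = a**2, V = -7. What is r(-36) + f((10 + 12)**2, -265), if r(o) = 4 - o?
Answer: 1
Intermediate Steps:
f(h, g) = -39 (f(h, g) = -7 + (-4)**2*(-2) = -7 + 16*(-2) = -7 - 32 = -39)
r(-36) + f((10 + 12)**2, -265) = (4 - 1*(-36)) - 39 = (4 + 36) - 39 = 40 - 39 = 1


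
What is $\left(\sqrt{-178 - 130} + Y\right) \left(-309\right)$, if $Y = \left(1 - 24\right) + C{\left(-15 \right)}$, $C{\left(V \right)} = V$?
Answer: $11742 - 618 i \sqrt{77} \approx 11742.0 - 5422.9 i$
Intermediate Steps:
$Y = -38$ ($Y = \left(1 - 24\right) - 15 = -23 - 15 = -38$)
$\left(\sqrt{-178 - 130} + Y\right) \left(-309\right) = \left(\sqrt{-178 - 130} - 38\right) \left(-309\right) = \left(\sqrt{-308} - 38\right) \left(-309\right) = \left(2 i \sqrt{77} - 38\right) \left(-309\right) = \left(-38 + 2 i \sqrt{77}\right) \left(-309\right) = 11742 - 618 i \sqrt{77}$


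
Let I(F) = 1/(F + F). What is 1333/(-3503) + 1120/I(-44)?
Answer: -11137323/113 ≈ -98560.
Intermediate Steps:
I(F) = 1/(2*F)
1333/(-3503) + 1120/I(-44) = 1333/(-3503) + 1120/(((1/2)/(-44))) = 1333*(-1/3503) + 1120/(((1/2)*(-1/44))) = -43/113 + 1120/(-1/88) = -43/113 + 1120*(-88) = -43/113 - 98560 = -11137323/113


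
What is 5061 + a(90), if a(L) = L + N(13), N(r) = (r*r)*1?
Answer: 5320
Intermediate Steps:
N(r) = r² (N(r) = r²*1 = r²)
a(L) = 169 + L (a(L) = L + 13² = L + 169 = 169 + L)
5061 + a(90) = 5061 + (169 + 90) = 5061 + 259 = 5320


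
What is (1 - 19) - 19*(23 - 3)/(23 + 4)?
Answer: -866/27 ≈ -32.074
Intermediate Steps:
(1 - 19) - 19*(23 - 3)/(23 + 4) = -18 - 380/27 = -866/27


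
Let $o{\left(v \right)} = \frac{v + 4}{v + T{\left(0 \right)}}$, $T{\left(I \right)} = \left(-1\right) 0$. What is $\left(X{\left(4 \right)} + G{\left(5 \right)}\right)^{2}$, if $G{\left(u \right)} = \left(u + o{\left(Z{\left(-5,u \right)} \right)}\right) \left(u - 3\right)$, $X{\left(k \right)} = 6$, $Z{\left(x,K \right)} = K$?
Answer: $\frac{9604}{25} \approx 384.16$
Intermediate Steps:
$T{\left(I \right)} = 0$
$o{\left(v \right)} = \frac{4 + v}{v}$ ($o{\left(v \right)} = \frac{v + 4}{v + 0} = \frac{4 + v}{v}$)
$G{\left(u \right)} = \left(-3 + u\right) \left(u + \frac{4 + u}{u}\right)$ ($G{\left(u \right)} = \left(u + \frac{4 + u}{u}\right) \left(u - 3\right) = \left(u + \frac{4 + u}{u}\right) \left(-3 + u\right) = \left(-3 + u\right) \left(u + \frac{4 + u}{u}\right)$)
$\left(X{\left(4 \right)} + G{\left(5 \right)}\right)^{2} = \left(6 + \left(1 + 5^{2} - \frac{12}{5} - 10\right)\right)^{2} = \left(6 + \left(1 + 25 - \frac{12}{5} - 10\right)\right)^{2} = \left(6 + \frac{68}{5}\right)^{2} = \left(\frac{98}{5}\right)^{2} = \frac{9604}{25}$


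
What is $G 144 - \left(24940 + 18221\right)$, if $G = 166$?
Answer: $-19257$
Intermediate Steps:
$G 144 - \left(24940 + 18221\right) = 166 \cdot 144 - \left(24940 + 18221\right) = 23904 - 43161 = -19257$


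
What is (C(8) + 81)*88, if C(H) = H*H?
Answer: 12760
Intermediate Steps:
C(H) = H²
(C(8) + 81)*88 = (8² + 81)*88 = (64 + 81)*88 = 145*88 = 12760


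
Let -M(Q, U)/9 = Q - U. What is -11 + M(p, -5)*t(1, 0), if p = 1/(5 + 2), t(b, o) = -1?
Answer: 247/7 ≈ 35.286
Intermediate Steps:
p = ⅐ (p = 1/7 = ⅐ ≈ 0.14286)
M(Q, U) = -9*Q + 9*U (M(Q, U) = -9*(Q - U) = -9*Q + 9*U)
-11 + M(p, -5)*t(1, 0) = -11 + (-9*⅐ + 9*(-5))*(-1) = -11 + (-9/7 - 45)*(-1) = -11 - 324/7*(-1) = -11 + 324/7 = 247/7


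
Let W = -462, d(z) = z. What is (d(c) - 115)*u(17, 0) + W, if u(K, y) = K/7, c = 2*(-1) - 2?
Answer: -751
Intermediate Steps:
c = -4 (c = -2 - 2 = -4)
u(K, y) = K/7 (u(K, y) = K*(⅐) = K/7)
(d(c) - 115)*u(17, 0) + W = (-4 - 115)*((⅐)*17) - 462 = -119*17/7 - 462 = -289 - 462 = -751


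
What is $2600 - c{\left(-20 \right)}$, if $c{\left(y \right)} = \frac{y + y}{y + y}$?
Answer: $2599$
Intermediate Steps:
$c{\left(y \right)} = 1$ ($c{\left(y \right)} = \frac{2 y}{2 y} = 2 y \frac{1}{2 y} = 1$)
$2600 - c{\left(-20 \right)} = 2600 - 1 = 2599$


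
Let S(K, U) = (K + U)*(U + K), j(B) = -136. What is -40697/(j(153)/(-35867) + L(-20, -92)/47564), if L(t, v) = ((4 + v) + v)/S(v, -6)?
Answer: -166697075012504036/15529744289 ≈ -1.0734e+7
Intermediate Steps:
S(K, U) = (K + U)**2 (S(K, U) = (K + U)*(K + U) = (K + U)**2)
L(t, v) = (4 + 2*v)/(-6 + v)**2 (L(t, v) = ((4 + v) + v)/((v - 6)**2) = (4 + 2*v)/((-6 + v)**2) = (4 + 2*v)/(-6 + v)**2)
-40697/(j(153)/(-35867) + L(-20, -92)/47564) = -40697/(-136/(-35867) + (2*(2 - 92)/(-6 - 92)**2)/47564) = -40697/(-136*(-1/35867) + (2*(-90)/(-98)**2)*(1/47564)) = -40697/(136/35867 + (2*(1/9604)*(-90))*(1/47564)) = -40697/(136/35867 - 45/2401*1/47564) = -40697/(136/35867 - 45/114201164) = -40697/15529744289/4096053149188 = -40697*4096053149188/15529744289 = -166697075012504036/15529744289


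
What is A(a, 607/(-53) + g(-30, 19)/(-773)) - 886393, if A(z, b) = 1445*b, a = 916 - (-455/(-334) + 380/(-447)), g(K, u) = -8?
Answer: -36992032032/40969 ≈ -9.0293e+5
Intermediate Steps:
a = 136680503/149298 (a = 916 - (-455*(-1/334) + 380*(-1/447)) = 916 - (455/334 - 380/447) = 916 - 1*76465/149298 = 916 - 76465/149298 = 136680503/149298 ≈ 915.49)
A(a, 607/(-53) + g(-30, 19)/(-773)) - 886393 = 1445*(607/(-53) - 8/(-773)) - 886393 = 1445*(607*(-1/53) - 8*(-1/773)) - 886393 = 1445*(-607/53 + 8/773) - 886393 = 1445*(-468787/40969) - 886393 = -677397215/40969 - 886393 = -36992032032/40969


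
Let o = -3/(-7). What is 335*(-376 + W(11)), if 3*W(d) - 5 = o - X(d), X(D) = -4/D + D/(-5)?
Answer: -28890601/231 ≈ -1.2507e+5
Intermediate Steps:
o = 3/7 (o = -3*(-⅐) = 3/7 ≈ 0.42857)
X(D) = -4/D - D/5 (X(D) = -4/D + D*(-⅕) = -4/D - D/5)
W(d) = 38/21 + d/15 + 4/(3*d) (W(d) = 5/3 + (3/7 - (-4/d - d/5))/3 = 5/3 + (3/7 + (4/d + d/5))/3 = 5/3 + (3/7 + 4/d + d/5)/3 = 5/3 + (⅐ + d/15 + 4/(3*d)) = 38/21 + d/15 + 4/(3*d))
335*(-376 + W(11)) = 335*(-376 + (38/21 + (1/15)*11 + (4/3)/11)) = 335*(-376 + (38/21 + 11/15 + (4/3)*(1/11))) = 335*(-376 + (38/21 + 11/15 + 4/33)) = 335*(-376 + 3077/1155) = 335*(-431203/1155) = -28890601/231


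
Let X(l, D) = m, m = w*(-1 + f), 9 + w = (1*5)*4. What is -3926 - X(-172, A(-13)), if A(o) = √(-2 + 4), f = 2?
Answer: -3937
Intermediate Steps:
w = 11 (w = -9 + (1*5)*4 = -9 + 5*4 = -9 + 20 = 11)
m = 11 (m = 11*(-1 + 2) = 11*1 = 11)
A(o) = √2
X(l, D) = 11
-3926 - X(-172, A(-13)) = -3926 - 1*11 = -3926 - 11 = -3937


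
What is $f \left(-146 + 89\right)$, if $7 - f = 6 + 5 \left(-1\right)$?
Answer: $-342$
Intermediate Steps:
$f = 6$ ($f = 7 - \left(6 + 5 \left(-1\right)\right) = 7 - \left(6 - 5\right) = 7 - 1 = 6$)
$f \left(-146 + 89\right) = 6 \left(-146 + 89\right) = 6 \left(-57\right) = -342$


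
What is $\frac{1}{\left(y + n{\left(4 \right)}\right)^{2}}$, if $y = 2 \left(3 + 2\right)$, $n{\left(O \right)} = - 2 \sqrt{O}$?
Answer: $\frac{1}{36} \approx 0.027778$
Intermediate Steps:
$y = 10$ ($y = 2 \cdot 5 = 10$)
$\frac{1}{\left(y + n{\left(4 \right)}\right)^{2}} = \frac{1}{\left(10 - 2 \sqrt{4}\right)^{2}} = \frac{1}{\left(10 - 4\right)^{2}} = \frac{1}{6^{2}} = \frac{1}{36}$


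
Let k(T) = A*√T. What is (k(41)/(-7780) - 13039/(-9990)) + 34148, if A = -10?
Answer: 341151559/9990 + √41/778 ≈ 34149.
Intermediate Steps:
k(T) = -10*√T
(k(41)/(-7780) - 13039/(-9990)) + 34148 = (-10*√41/(-7780) - 13039/(-9990)) + 34148 = (-10*√41*(-1/7780) - 13039*(-1/9990)) + 34148 = (√41/778 + 13039/9990) + 34148 = (13039/9990 + √41/778) + 34148 = 341151559/9990 + √41/778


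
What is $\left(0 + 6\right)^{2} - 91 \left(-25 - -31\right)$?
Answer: $-510$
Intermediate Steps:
$\left(0 + 6\right)^{2} - 91 \left(-25 - -31\right) = 6^{2} - 91 \left(-25 + 31\right) = 36 - 546 = -510$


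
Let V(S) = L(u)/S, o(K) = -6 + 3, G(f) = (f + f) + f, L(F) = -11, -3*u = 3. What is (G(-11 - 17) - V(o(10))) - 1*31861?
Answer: -95846/3 ≈ -31949.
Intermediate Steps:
u = -1 (u = -⅓*3 = -1)
G(f) = 3*f (G(f) = 2*f + f = 3*f)
o(K) = -3
V(S) = -11/S
(G(-11 - 17) - V(o(10))) - 1*31861 = (3*(-11 - 17) - (-11)/(-3)) - 1*31861 = (3*(-28) - (-11)*(-1)/3) - 31861 = (-84 - 1*11/3) - 31861 = (-84 - 11/3) - 31861 = -263/3 - 31861 = -95846/3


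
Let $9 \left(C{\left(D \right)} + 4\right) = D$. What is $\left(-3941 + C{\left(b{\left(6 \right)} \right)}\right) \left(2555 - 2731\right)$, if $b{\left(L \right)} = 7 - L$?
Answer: $\frac{6248704}{9} \approx 6.943 \cdot 10^{5}$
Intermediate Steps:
$C{\left(D \right)} = -4 + \frac{D}{9}$
$\left(-3941 + C{\left(b{\left(6 \right)} \right)}\right) \left(2555 - 2731\right) = \left(-3941 - \left(4 - \frac{7 - 6}{9}\right)\right) \left(2555 - 2731\right) = \left(-3941 - \left(4 - \frac{7 - 6}{9}\right)\right) \left(-176\right) = \left(-3941 + \left(-4 + \frac{1}{9} \cdot 1\right)\right) \left(-176\right) = \left(-3941 + \left(-4 + \frac{1}{9}\right)\right) \left(-176\right) = \left(-3941 - \frac{35}{9}\right) \left(-176\right) = \left(- \frac{35504}{9}\right) \left(-176\right) = \frac{6248704}{9}$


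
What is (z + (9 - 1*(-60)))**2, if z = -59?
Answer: 100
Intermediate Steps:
(z + (9 - 1*(-60)))**2 = (-59 + (9 - 1*(-60)))**2 = (-59 + (9 + 60))**2 = (-59 + 69)**2 = 10**2 = 100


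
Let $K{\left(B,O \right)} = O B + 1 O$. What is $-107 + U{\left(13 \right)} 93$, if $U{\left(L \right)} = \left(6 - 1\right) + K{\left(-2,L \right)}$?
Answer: $-851$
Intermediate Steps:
$K{\left(B,O \right)} = O + B O$ ($K{\left(B,O \right)} = B O + O = O + B O$)
$U{\left(L \right)} = 5 - L$ ($U{\left(L \right)} = \left(6 - 1\right) + L \left(1 - 2\right) = 5 + L \left(-1\right) = 5 - L$)
$-107 + U{\left(13 \right)} 93 = -107 + \left(5 - 13\right) 93 = -107 - 744 = -851$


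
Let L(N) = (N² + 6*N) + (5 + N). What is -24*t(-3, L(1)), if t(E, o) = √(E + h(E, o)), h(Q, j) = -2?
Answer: -24*I*√5 ≈ -53.666*I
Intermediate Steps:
L(N) = 5 + N² + 7*N
t(E, o) = √(-2 + E) (t(E, o) = √(E - 2) = √(-2 + E))
-24*t(-3, L(1)) = -24*√(-2 - 3) = -24*I*√5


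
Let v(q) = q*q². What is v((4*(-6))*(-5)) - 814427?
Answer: 913573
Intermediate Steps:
v(q) = q³
v((4*(-6))*(-5)) - 814427 = ((4*(-6))*(-5))³ - 814427 = (-24*(-5))³ - 814427 = 120³ - 814427 = 1728000 - 814427 = 913573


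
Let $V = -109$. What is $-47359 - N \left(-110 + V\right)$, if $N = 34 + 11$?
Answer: $-37504$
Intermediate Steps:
$N = 45$
$-47359 - N \left(-110 + V\right) = -47359 - 45 \left(-110 - 109\right) = -47359 - 45 \left(-219\right) = -47359 - -9855 = -47359 + 9855 = -37504$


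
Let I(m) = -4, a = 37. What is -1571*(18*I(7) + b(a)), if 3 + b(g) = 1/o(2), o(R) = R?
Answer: 234079/2 ≈ 1.1704e+5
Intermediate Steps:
b(g) = -5/2 (b(g) = -3 + 1/2 = -5/2)
-1571*(18*I(7) + b(a)) = -1571*(18*(-4) - 5/2) = -1571*(-72 - 5/2) = -1571*(-149/2) = 234079/2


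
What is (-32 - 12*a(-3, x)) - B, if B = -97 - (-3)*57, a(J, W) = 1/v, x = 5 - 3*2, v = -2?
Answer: -100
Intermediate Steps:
x = -1 (x = 5 - 6 = -1)
a(J, W) = -½ (a(J, W) = 1/(-2) = -½)
B = 74 (B = -97 - 1*(-171) = -97 + 171 = 74)
(-32 - 12*a(-3, x)) - B = (-32 - 12*(-½)) - 1*74 = (-32 + 6) - 74 = -26 - 74 = -100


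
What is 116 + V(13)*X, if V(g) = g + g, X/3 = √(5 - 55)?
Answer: 116 + 390*I*√2 ≈ 116.0 + 551.54*I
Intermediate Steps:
X = 15*I*√2 (X = 3*√(5 - 55) = 3*√(-50) = 3*(5*I*√2) = 15*I*√2 ≈ 21.213*I)
V(g) = 2*g
116 + V(13)*X = 116 + (2*13)*(15*I*√2) = 116 + 26*(15*I*√2) = 116 + 390*I*√2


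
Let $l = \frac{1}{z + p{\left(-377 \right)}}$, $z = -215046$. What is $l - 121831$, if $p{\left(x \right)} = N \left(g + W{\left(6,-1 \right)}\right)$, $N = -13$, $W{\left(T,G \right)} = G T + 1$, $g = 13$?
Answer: $- \frac{26211939651}{215150} \approx -1.2183 \cdot 10^{5}$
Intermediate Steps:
$W{\left(T,G \right)} = 1 + G T$
$p{\left(x \right)} = -104$ ($p{\left(x \right)} = - 13 \left(13 + \left(1 - 6\right)\right) = - 13 \left(13 - 5\right) = \left(-13\right) 8 = -104$)
$l = - \frac{1}{215150}$ ($l = \frac{1}{-215046 - 104} = \frac{1}{-215150} = - \frac{1}{215150} \approx -4.6479 \cdot 10^{-6}$)
$l - 121831 = - \frac{1}{215150} - 121831 = - \frac{26211939651}{215150}$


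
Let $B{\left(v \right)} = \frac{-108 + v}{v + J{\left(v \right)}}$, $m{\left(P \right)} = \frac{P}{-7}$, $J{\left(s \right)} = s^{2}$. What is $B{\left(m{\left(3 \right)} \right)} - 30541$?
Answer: $- \frac{120393}{4} \approx -30098.0$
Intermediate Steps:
$m{\left(P \right)} = - \frac{P}{7}$ ($m{\left(P \right)} = P \left(- \frac{1}{7}\right) = - \frac{P}{7}$)
$B{\left(v \right)} = \frac{-108 + v}{v + v^{2}}$
$B{\left(m{\left(3 \right)} \right)} - 30541 = \frac{-108 - \frac{3}{7}}{\left(- \frac{1}{7}\right) 3 \left(1 - \frac{3}{7}\right)} - 30541 = \frac{-108 - \frac{3}{7}}{\left(- \frac{3}{7}\right) \left(1 - \frac{3}{7}\right)} - 30541 = \left(- \frac{7}{3}\right) \frac{1}{\frac{4}{7}} \left(- \frac{759}{7}\right) - 30541 = \left(- \frac{7}{3}\right) \frac{7}{4} \left(- \frac{759}{7}\right) - 30541 = \frac{1771}{4} - 30541 = - \frac{120393}{4}$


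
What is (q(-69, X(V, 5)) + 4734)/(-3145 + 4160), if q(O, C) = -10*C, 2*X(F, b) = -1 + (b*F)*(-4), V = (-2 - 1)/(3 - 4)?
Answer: 5039/1015 ≈ 4.9645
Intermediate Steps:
V = 3 (V = -3/(-1) = -3*(-1) = 3)
X(F, b) = -1/2 - 2*F*b (X(F, b) = (-1 + (b*F)*(-4))/2 = (-1 + (F*b)*(-4))/2 = (-1 - 4*F*b)/2 = -1/2 - 2*F*b)
(q(-69, X(V, 5)) + 4734)/(-3145 + 4160) = (-10*(-1/2 - 2*3*5) + 4734)/(-3145 + 4160) = (-10*(-1/2 - 30) + 4734)/1015 = (-10*(-61/2) + 4734)*(1/1015) = (305 + 4734)*(1/1015) = 5039*(1/1015) = 5039/1015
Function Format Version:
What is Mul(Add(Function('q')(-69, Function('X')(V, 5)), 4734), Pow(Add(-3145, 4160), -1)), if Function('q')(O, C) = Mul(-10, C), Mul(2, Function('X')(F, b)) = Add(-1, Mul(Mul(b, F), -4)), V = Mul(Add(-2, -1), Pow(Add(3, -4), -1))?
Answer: Rational(5039, 1015) ≈ 4.9645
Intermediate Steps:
V = 3 (V = Mul(-3, Pow(-1, -1)) = Mul(-3, -1) = 3)
Function('X')(F, b) = Add(Rational(-1, 2), Mul(-2, F, b)) (Function('X')(F, b) = Mul(Rational(1, 2), Add(-1, Mul(Mul(b, F), -4))) = Mul(Rational(1, 2), Add(-1, Mul(Mul(F, b), -4))) = Mul(Rational(1, 2), Add(-1, Mul(-4, F, b))) = Add(Rational(-1, 2), Mul(-2, F, b)))
Mul(Add(Function('q')(-69, Function('X')(V, 5)), 4734), Pow(Add(-3145, 4160), -1)) = Mul(Add(Mul(-10, Add(Rational(-1, 2), Mul(-2, 3, 5))), 4734), Pow(Add(-3145, 4160), -1)) = Mul(Add(Mul(-10, Add(Rational(-1, 2), -30)), 4734), Pow(1015, -1)) = Mul(Add(Mul(-10, Rational(-61, 2)), 4734), Rational(1, 1015)) = Mul(Add(305, 4734), Rational(1, 1015)) = Mul(5039, Rational(1, 1015)) = Rational(5039, 1015)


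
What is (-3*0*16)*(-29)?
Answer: 0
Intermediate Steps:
(-3*0*16)*(-29) = (0*16)*(-29) = 0*(-29) = 0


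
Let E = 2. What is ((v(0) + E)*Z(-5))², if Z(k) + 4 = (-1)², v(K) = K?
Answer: 36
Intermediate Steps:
Z(k) = -3 (Z(k) = -4 + (-1)² = -4 + 1 = -3)
((v(0) + E)*Z(-5))² = ((0 + 2)*(-3))² = (2*(-3))² = (-6)² = 36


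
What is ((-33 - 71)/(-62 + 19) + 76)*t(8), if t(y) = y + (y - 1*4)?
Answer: 40464/43 ≈ 941.02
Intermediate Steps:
t(y) = -4 + 2*y (t(y) = y + (y - 4) = y + (-4 + y) = -4 + 2*y)
((-33 - 71)/(-62 + 19) + 76)*t(8) = ((-33 - 71)/(-62 + 19) + 76)*(-4 + 2*8) = (-104/(-43) + 76)*(-4 + 16) = (-104*(-1/43) + 76)*12 = (104/43 + 76)*12 = (3372/43)*12 = 40464/43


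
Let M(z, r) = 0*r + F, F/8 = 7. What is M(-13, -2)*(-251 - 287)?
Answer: -30128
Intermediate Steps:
F = 56 (F = 8*7 = 56)
M(z, r) = 56 (M(z, r) = 0*r + 56 = 0 + 56 = 56)
M(-13, -2)*(-251 - 287) = 56*(-251 - 287) = 56*(-538) = -30128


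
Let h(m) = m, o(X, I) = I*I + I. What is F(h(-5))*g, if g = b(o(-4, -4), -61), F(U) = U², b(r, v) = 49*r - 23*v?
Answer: 49775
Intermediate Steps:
o(X, I) = I + I² (o(X, I) = I² + I = I + I²)
b(r, v) = -23*v + 49*r
g = 1991 (g = -23*(-61) + 49*(-4*(1 - 4)) = 1403 + 49*(-4*(-3)) = 1403 + 49*12 = 1403 + 588 = 1991)
F(h(-5))*g = (-5)²*1991 = 25*1991 = 49775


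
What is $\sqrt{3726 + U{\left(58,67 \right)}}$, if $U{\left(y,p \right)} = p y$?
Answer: $2 \sqrt{1903} \approx 87.247$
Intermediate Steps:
$\sqrt{3726 + U{\left(58,67 \right)}} = \sqrt{3726 + 67 \cdot 58} = \sqrt{3726 + 3886} = \sqrt{7612} = 2 \sqrt{1903}$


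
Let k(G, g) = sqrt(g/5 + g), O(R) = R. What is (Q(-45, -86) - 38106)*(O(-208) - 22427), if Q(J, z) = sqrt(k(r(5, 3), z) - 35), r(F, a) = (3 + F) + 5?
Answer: 862529310 - 4527*sqrt(-875 + 10*I*sqrt(645)) ≈ 8.6251e+8 - 1.3529e+5*I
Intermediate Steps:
r(F, a) = 8 + F
k(G, g) = sqrt(30)*sqrt(g)/5 (k(G, g) = sqrt(g*(1/5) + g) = sqrt(g/5 + g) = sqrt(6*g/5) = sqrt(30)*sqrt(g)/5)
Q(J, z) = sqrt(-35 + sqrt(30)*sqrt(z)/5) (Q(J, z) = sqrt(sqrt(30)*sqrt(z)/5 - 35) = sqrt(-35 + sqrt(30)*sqrt(z)/5))
(Q(-45, -86) - 38106)*(O(-208) - 22427) = (sqrt(-875 + 5*sqrt(30)*sqrt(-86))/5 - 38106)*(-208 - 22427) = (sqrt(-875 + 5*sqrt(30)*(I*sqrt(86)))/5 - 38106)*(-22635) = (sqrt(-875 + 10*I*sqrt(645))/5 - 38106)*(-22635) = (-38106 + sqrt(-875 + 10*I*sqrt(645))/5)*(-22635) = 862529310 - 4527*sqrt(-875 + 10*I*sqrt(645))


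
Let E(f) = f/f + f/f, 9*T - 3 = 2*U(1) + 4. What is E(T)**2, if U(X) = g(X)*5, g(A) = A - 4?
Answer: 4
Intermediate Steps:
g(A) = -4 + A
U(X) = -20 + 5*X (U(X) = (-4 + X)*5 = -20 + 5*X)
T = -23/9 (T = 1/3 + (2*(-20 + 5*1) + 4)/9 = 1/3 + (2*(-20 + 5) + 4)/9 = 1/3 + (2*(-15) + 4)/9 = 1/3 + (-30 + 4)/9 = 1/3 + (1/9)*(-26) = 1/3 - 26/9 = -23/9 ≈ -2.5556)
E(f) = 2 (E(f) = 1 + 1 = 2)
E(T)**2 = 2**2 = 4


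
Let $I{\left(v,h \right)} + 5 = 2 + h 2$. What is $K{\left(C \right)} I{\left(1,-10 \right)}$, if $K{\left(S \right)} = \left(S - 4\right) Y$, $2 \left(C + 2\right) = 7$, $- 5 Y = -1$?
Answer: $\frac{23}{2} \approx 11.5$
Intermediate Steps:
$Y = \frac{1}{5}$ ($Y = \left(- \frac{1}{5}\right) \left(-1\right) = \frac{1}{5} \approx 0.2$)
$C = \frac{3}{2}$ ($C = -2 + \frac{1}{2} \cdot 7 = -2 + \frac{7}{2} = \frac{3}{2} \approx 1.5$)
$I{\left(v,h \right)} = -3 + 2 h$ ($I{\left(v,h \right)} = -5 + \left(2 + h 2\right) = -5 + \left(2 + 2 h\right) = -3 + 2 h$)
$K{\left(S \right)} = - \frac{4}{5} + \frac{S}{5}$ ($K{\left(S \right)} = \left(S - 4\right) \frac{1}{5} = \left(-4 + S\right) \frac{1}{5} = - \frac{4}{5} + \frac{S}{5}$)
$K{\left(C \right)} I{\left(1,-10 \right)} = \left(- \frac{4}{5} + \frac{1}{5} \cdot \frac{3}{2}\right) \left(-3 + 2 \left(-10\right)\right) = \left(- \frac{4}{5} + \frac{3}{10}\right) \left(-3 - 20\right) = \left(- \frac{1}{2}\right) \left(-23\right) = \frac{23}{2}$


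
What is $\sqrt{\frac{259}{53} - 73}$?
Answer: $\frac{19 i \sqrt{530}}{53} \approx 8.2531 i$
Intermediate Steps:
$\sqrt{\frac{259}{53} - 73} = \sqrt{- \frac{3610}{53}} = \frac{19 i \sqrt{530}}{53}$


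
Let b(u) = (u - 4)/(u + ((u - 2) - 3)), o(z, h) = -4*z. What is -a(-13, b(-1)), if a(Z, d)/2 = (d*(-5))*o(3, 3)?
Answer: -600/7 ≈ -85.714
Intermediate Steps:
b(u) = (-4 + u)/(-5 + 2*u) (b(u) = (-4 + u)/(u + ((-2 + u) - 3)) = (-4 + u)/(u + (-5 + u)) = (-4 + u)/(-5 + 2*u))
a(Z, d) = 120*d (a(Z, d) = 2*((d*(-5))*(-4*3)) = 2*(-5*d*(-12)) = 2*(60*d) = 120*d)
-a(-13, b(-1)) = -120*(-4 - 1)/(-5 + 2*(-1)) = -120*-5/(-5 - 2) = -120*-5/(-7) = -120*(-⅐*(-5)) = -120*5/7 = -1*600/7 = -600/7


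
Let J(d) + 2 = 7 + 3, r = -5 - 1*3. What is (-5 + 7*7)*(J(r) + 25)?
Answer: 1452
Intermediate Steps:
r = -8 (r = -5 - 3 = -8)
J(d) = 8 (J(d) = -2 + (7 + 3) = -2 + 10 = 8)
(-5 + 7*7)*(J(r) + 25) = (-5 + 7*7)*(8 + 25) = (-5 + 49)*33 = 44*33 = 1452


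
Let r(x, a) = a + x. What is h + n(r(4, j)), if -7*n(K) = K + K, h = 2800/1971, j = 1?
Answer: -110/13797 ≈ -0.0079727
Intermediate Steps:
h = 2800/1971 (h = 2800*(1/1971) = 2800/1971 ≈ 1.4206)
n(K) = -2*K/7 (n(K) = -(K + K)/7 = -2*K/7)
h + n(r(4, j)) = 2800/1971 - 2*(1 + 4)/7 = 2800/1971 - 2/7*5 = 2800/1971 - 10/7 = -110/13797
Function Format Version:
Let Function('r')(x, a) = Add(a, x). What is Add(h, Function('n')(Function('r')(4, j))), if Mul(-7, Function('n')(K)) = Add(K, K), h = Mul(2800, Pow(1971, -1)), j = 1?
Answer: Rational(-110, 13797) ≈ -0.0079727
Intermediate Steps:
h = Rational(2800, 1971) (h = Mul(2800, Rational(1, 1971)) = Rational(2800, 1971) ≈ 1.4206)
Function('n')(K) = Mul(Rational(-2, 7), K) (Function('n')(K) = Mul(Rational(-1, 7), Add(K, K)) = Mul(Rational(-1, 7), Mul(2, K)) = Mul(Rational(-2, 7), K))
Add(h, Function('n')(Function('r')(4, j))) = Add(Rational(2800, 1971), Mul(Rational(-2, 7), Add(1, 4))) = Add(Rational(2800, 1971), Mul(Rational(-2, 7), 5)) = Add(Rational(2800, 1971), Rational(-10, 7)) = Rational(-110, 13797)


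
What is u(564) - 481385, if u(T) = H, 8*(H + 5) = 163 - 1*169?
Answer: -1925563/4 ≈ -4.8139e+5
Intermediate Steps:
H = -23/4 (H = -5 + (163 - 1*169)/8 = -5 + (163 - 169)/8 = -5 + (1/8)*(-6) = -5 - 3/4 = -23/4 ≈ -5.7500)
u(T) = -23/4
u(564) - 481385 = -23/4 - 481385 = -1925563/4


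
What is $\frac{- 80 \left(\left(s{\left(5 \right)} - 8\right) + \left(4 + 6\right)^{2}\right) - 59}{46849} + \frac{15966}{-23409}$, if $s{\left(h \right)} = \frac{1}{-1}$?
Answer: $- \frac{102198865}{121854249} \approx -0.8387$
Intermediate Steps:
$s{\left(h \right)} = -1$
$\frac{- 80 \left(\left(s{\left(5 \right)} - 8\right) + \left(4 + 6\right)^{2}\right) - 59}{46849} + \frac{15966}{-23409} = \frac{- 80 \left(\left(-1 - 8\right) + \left(4 + 6\right)^{2}\right) - 59}{46849} + \frac{15966}{-23409} = \left(- 80 \left(-9 + 10^{2}\right) - 59\right) \frac{1}{46849} + 15966 \left(- \frac{1}{23409}\right) = \left(- 80 \left(-9 + 100\right) - 59\right) \frac{1}{46849} - \frac{1774}{2601} = \left(\left(-80\right) 91 - 59\right) \frac{1}{46849} - \frac{1774}{2601} = \left(-7280 - 59\right) \frac{1}{46849} - \frac{1774}{2601} = \left(-7339\right) \frac{1}{46849} - \frac{1774}{2601} = - \frac{7339}{46849} - \frac{1774}{2601} = - \frac{102198865}{121854249}$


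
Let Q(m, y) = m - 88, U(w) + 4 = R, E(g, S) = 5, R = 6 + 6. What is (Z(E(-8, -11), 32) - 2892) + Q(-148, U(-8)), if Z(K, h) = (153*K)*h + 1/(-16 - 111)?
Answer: 2711703/127 ≈ 21352.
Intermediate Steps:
R = 12
U(w) = 8 (U(w) = -4 + 12 = 8)
Q(m, y) = -88 + m
Z(K, h) = -1/127 + 153*K*h (Z(K, h) = 153*K*h + 1/(-127) = 153*K*h - 1/127 = -1/127 + 153*K*h)
(Z(E(-8, -11), 32) - 2892) + Q(-148, U(-8)) = ((-1/127 + 153*5*32) - 2892) + (-88 - 148) = ((-1/127 + 24480) - 2892) - 236 = (3108959/127 - 2892) - 236 = 2741675/127 - 236 = 2711703/127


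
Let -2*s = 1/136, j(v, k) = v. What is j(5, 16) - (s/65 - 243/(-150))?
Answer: 298797/88400 ≈ 3.3801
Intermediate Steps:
s = -1/272 (s = -½/136 = -½*1/136 = -1/272 ≈ -0.0036765)
j(5, 16) - (s/65 - 243/(-150)) = 5 - (-1/272/65 - 243/(-150)) = 5 - (-1/272*1/65 - 243*(-1/150)) = 5 - (-1/17680 + 81/50) = 5 - 1*143203/88400 = 5 - 143203/88400 = 298797/88400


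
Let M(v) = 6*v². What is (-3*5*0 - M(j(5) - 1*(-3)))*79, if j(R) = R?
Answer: -30336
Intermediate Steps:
(-3*5*0 - M(j(5) - 1*(-3)))*79 = (-3*5*0 - 6*(5 - 1*(-3))²)*79 = (-15*0 - 6*(5 + 3)²)*79 = (0 - 6*8²)*79 = (0 - 6*64)*79 = (0 - 1*384)*79 = (0 - 384)*79 = -384*79 = -30336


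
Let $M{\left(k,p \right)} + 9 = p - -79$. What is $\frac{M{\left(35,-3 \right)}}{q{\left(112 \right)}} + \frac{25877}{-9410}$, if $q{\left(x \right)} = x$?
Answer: $- \frac{1133877}{526960} \approx -2.1517$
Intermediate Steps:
$M{\left(k,p \right)} = 70 + p$ ($M{\left(k,p \right)} = -9 + \left(p - -79\right) = -9 + \left(p + 79\right) = -9 + \left(79 + p\right) = 70 + p$)
$\frac{M{\left(35,-3 \right)}}{q{\left(112 \right)}} + \frac{25877}{-9410} = \frac{70 - 3}{112} + \frac{25877}{-9410} = 67 \cdot \frac{1}{112} + 25877 \left(- \frac{1}{9410}\right) = \frac{67}{112} - \frac{25877}{9410} = - \frac{1133877}{526960}$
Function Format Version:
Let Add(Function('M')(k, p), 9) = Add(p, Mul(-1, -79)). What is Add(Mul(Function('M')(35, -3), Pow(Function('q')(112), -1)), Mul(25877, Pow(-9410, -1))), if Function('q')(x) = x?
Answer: Rational(-1133877, 526960) ≈ -2.1517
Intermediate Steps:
Function('M')(k, p) = Add(70, p) (Function('M')(k, p) = Add(-9, Add(p, Mul(-1, -79))) = Add(-9, Add(p, 79)) = Add(-9, Add(79, p)) = Add(70, p))
Add(Mul(Function('M')(35, -3), Pow(Function('q')(112), -1)), Mul(25877, Pow(-9410, -1))) = Add(Mul(Add(70, -3), Pow(112, -1)), Mul(25877, Pow(-9410, -1))) = Add(Mul(67, Rational(1, 112)), Mul(25877, Rational(-1, 9410))) = Add(Rational(67, 112), Rational(-25877, 9410)) = Rational(-1133877, 526960)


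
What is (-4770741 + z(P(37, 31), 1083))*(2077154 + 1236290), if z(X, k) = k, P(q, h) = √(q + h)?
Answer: -15803994682152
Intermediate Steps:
P(q, h) = √(h + q)
(-4770741 + z(P(37, 31), 1083))*(2077154 + 1236290) = (-4770741 + 1083)*(2077154 + 1236290) = -4769658*3313444 = -15803994682152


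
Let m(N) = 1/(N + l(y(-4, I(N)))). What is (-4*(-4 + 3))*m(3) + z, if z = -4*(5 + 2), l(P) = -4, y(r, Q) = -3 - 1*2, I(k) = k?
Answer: -32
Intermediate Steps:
y(r, Q) = -5 (y(r, Q) = -3 - 2 = -5)
z = -28 (z = -4*7 = -28)
m(N) = 1/(-4 + N) (m(N) = 1/(N - 4) = 1/(-4 + N))
(-4*(-4 + 3))*m(3) + z = (-4*(-4 + 3))/(-4 + 3) - 28 = -4*(-1)/(-1) - 28 = 4*(-1) - 28 = -4 - 28 = -32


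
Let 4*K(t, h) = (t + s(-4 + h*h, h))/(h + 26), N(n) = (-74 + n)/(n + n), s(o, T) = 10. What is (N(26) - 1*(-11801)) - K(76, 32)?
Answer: 17793957/1508 ≈ 11800.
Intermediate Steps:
N(n) = (-74 + n)/(2*n) (N(n) = (-74 + n)/((2*n)) = (-74 + n)*(1/(2*n)) = (-74 + n)/(2*n))
K(t, h) = (10 + t)/(4*(26 + h)) (K(t, h) = ((t + 10)/(h + 26))/4 = ((10 + t)/(26 + h))/4 = (10 + t)/(4*(26 + h)))
(N(26) - 1*(-11801)) - K(76, 32) = ((½)*(-74 + 26)/26 - 1*(-11801)) - (10 + 76)/(4*(26 + 32)) = ((½)*(1/26)*(-48) + 11801) - 86/(4*58) = (-12/13 + 11801) - 86/(4*58) = 153401/13 - 1*43/116 = 153401/13 - 43/116 = 17793957/1508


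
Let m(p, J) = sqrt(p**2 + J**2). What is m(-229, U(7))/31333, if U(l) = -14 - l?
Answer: sqrt(52882)/31333 ≈ 0.0073393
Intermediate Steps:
m(p, J) = sqrt(J**2 + p**2)
m(-229, U(7))/31333 = sqrt((-14 - 1*7)**2 + (-229)**2)/31333 = sqrt((-14 - 7)**2 + 52441)*(1/31333) = sqrt((-21)**2 + 52441)*(1/31333) = sqrt(441 + 52441)*(1/31333) = sqrt(52882)*(1/31333) = sqrt(52882)/31333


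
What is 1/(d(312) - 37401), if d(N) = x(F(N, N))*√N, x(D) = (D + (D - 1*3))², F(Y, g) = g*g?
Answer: 959/11492643970512068937441 + 8422722050*√78/49801457205552298728911 ≈ 1.4937e-12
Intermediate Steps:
F(Y, g) = g²
x(D) = (-3 + 2*D)² (x(D) = (D + (D - 3))² = (D + (-3 + D))² = (-3 + 2*D)²)
d(N) = √N*(-3 + 2*N²)² (d(N) = (-3 + 2*N²)²*√N = √N*(-3 + 2*N²)²)
1/(d(312) - 37401) = 1/(√312*(-3 + 2*312²)² - 37401) = 1/((2*√78)*(-3 + 2*97344)² - 37401) = 1/((2*√78)*(-3 + 194688)² - 37401) = 1/((2*√78)*194685² - 37401) = 1/((2*√78)*37902249225 - 37401) = 1/(75804498450*√78 - 37401) = 1/(-37401 + 75804498450*√78)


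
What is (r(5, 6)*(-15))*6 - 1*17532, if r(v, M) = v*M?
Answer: -20232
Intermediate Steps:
r(v, M) = M*v
(r(5, 6)*(-15))*6 - 1*17532 = ((6*5)*(-15))*6 - 1*17532 = (30*(-15))*6 - 17532 = -450*6 - 17532 = -2700 - 17532 = -20232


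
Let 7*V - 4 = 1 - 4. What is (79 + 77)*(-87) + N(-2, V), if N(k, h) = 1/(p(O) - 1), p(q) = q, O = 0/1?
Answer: -13573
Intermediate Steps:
O = 0 (O = 0*1 = 0)
V = 1/7 (V = 4/7 + (1 - 4)/7 = 4/7 + (1/7)*(-3) = 4/7 - 3/7 = 1/7 ≈ 0.14286)
N(k, h) = -1 (N(k, h) = 1/(0 - 1) = 1/(-1) = -1)
(79 + 77)*(-87) + N(-2, V) = (79 + 77)*(-87) - 1 = 156*(-87) - 1 = -13572 - 1 = -13573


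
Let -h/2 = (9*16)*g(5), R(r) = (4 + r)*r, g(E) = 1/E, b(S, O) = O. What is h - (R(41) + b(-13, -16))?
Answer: -9433/5 ≈ -1886.6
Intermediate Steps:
R(r) = r*(4 + r)
h = -288/5 (h = -2*9*16/5 = -288/5 ≈ -57.600)
h - (R(41) + b(-13, -16)) = -288/5 - (41*(4 + 41) - 16) = -288/5 - (41*45 - 16) = -288/5 - (1845 - 16) = -288/5 - 1*1829 = -288/5 - 1829 = -9433/5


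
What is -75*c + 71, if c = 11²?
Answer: -9004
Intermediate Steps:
c = 121
-75*c + 71 = -75*121 + 71 = -9075 + 71 = -9004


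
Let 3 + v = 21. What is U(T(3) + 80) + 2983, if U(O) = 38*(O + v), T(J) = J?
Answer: 6821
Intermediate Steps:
v = 18 (v = -3 + 21 = 18)
U(O) = 684 + 38*O (U(O) = 38*(O + 18) = 38*(18 + O) = 684 + 38*O)
U(T(3) + 80) + 2983 = (684 + 38*(3 + 80)) + 2983 = (684 + 38*83) + 2983 = (684 + 3154) + 2983 = 3838 + 2983 = 6821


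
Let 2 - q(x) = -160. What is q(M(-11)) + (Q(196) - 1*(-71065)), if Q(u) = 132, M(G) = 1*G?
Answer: 71359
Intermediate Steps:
M(G) = G
q(x) = 162 (q(x) = 2 - 1*(-160) = 2 + 160 = 162)
q(M(-11)) + (Q(196) - 1*(-71065)) = 162 + (132 - 1*(-71065)) = 162 + (132 + 71065) = 162 + 71197 = 71359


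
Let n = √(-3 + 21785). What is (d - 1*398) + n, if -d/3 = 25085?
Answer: -75653 + √21782 ≈ -75505.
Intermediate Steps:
d = -75255 (d = -3*25085 = -75255)
n = √21782 ≈ 147.59
(d - 1*398) + n = (-75255 - 1*398) + √21782 = (-75255 - 398) + √21782 = -75653 + √21782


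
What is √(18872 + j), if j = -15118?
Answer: √3754 ≈ 61.270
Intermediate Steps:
√(18872 + j) = √(18872 - 15118) = √3754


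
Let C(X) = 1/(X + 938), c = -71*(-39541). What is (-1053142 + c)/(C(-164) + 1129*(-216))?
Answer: -1357804206/188750735 ≈ -7.1936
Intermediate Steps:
c = 2807411
C(X) = 1/(938 + X)
(-1053142 + c)/(C(-164) + 1129*(-216)) = (-1053142 + 2807411)/(1/(938 - 164) + 1129*(-216)) = 1754269/(1/774 - 243864) = 1754269/(-188750735/774) = 1754269*(-774/188750735) = -1357804206/188750735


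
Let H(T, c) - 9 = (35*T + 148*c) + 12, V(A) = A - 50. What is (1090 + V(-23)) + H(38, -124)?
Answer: -15984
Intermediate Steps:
V(A) = -50 + A
H(T, c) = 21 + 35*T + 148*c (H(T, c) = 9 + ((35*T + 148*c) + 12) = 9 + (12 + 35*T + 148*c) = 21 + 35*T + 148*c)
(1090 + V(-23)) + H(38, -124) = (1090 + (-50 - 23)) + (21 + 35*38 + 148*(-124)) = (1090 - 73) + (21 + 1330 - 18352) = 1017 - 17001 = -15984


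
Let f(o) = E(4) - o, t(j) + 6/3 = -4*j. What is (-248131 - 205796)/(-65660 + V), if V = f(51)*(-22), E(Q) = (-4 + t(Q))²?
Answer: 151309/25062 ≈ 6.0374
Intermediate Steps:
t(j) = -2 - 4*j
E(Q) = (-6 - 4*Q)² (E(Q) = (-4 + (-2 - 4*Q))² = (-6 - 4*Q)²)
f(o) = 484 - o (f(o) = 4*(3 + 2*4)² - o = 4*(3 + 8)² - o = 4*11² - o = 4*121 - o = 484 - o)
V = -9526 (V = (484 - 1*51)*(-22) = (484 - 51)*(-22) = 433*(-22) = -9526)
(-248131 - 205796)/(-65660 + V) = (-248131 - 205796)/(-65660 - 9526) = -453927/(-75186) = -453927*(-1/75186) = 151309/25062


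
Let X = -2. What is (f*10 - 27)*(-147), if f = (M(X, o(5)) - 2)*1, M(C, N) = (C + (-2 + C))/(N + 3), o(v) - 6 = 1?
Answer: 7791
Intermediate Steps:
o(v) = 7 (o(v) = 6 + 1 = 7)
M(C, N) = (-2 + 2*C)/(3 + N)
f = -13/5 (f = (2*(-1 - 2)/(3 + 7) - 2)*1 = (2*(-3)/10 - 2)*1 = (2*(1/10)*(-3) - 2)*1 = (-3/5 - 2)*1 = -13/5*1 = -13/5 ≈ -2.6000)
(f*10 - 27)*(-147) = (-13/5*10 - 27)*(-147) = (-26 - 27)*(-147) = -53*(-147) = 7791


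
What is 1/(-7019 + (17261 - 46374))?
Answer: -1/36132 ≈ -2.7676e-5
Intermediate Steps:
1/(-7019 + (17261 - 46374)) = 1/(-7019 - 29113) = 1/(-36132) = -1/36132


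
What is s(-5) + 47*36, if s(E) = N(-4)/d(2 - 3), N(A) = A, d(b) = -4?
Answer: 1693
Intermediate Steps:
s(E) = 1 (s(E) = -4/(-4) = -4*(-¼) = 1)
s(-5) + 47*36 = 1 + 47*36 = 1 + 1692 = 1693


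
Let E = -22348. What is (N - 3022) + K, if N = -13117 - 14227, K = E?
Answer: -52714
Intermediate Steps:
K = -22348
N = -27344
(N - 3022) + K = (-27344 - 3022) - 22348 = -30366 - 22348 = -52714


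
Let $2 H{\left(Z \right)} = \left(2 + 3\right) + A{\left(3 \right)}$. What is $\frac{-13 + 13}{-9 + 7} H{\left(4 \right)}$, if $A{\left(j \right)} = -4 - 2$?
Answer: $0$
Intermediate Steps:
$A{\left(j \right)} = -6$ ($A{\left(j \right)} = -4 - 2 = -6$)
$H{\left(Z \right)} = - \frac{1}{2}$ ($H{\left(Z \right)} = \frac{\left(2 + 3\right) - 6}{2} = \frac{5 - 6}{2} = \frac{1}{2} \left(-1\right) = - \frac{1}{2}$)
$\frac{-13 + 13}{-9 + 7} H{\left(4 \right)} = \frac{-13 + 13}{-9 + 7} \left(- \frac{1}{2}\right) = \frac{0}{-2} \left(- \frac{1}{2}\right) = 0 \left(- \frac{1}{2}\right) \left(- \frac{1}{2}\right) = 0 \left(- \frac{1}{2}\right) = 0$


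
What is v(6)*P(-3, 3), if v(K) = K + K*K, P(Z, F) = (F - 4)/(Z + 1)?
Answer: 21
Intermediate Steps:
P(Z, F) = (-4 + F)/(1 + Z)
v(K) = K + K²
v(6)*P(-3, 3) = (6*(1 + 6))*((-4 + 3)/(1 - 3)) = (6*7)*(-1/(-2)) = 42*(-½*(-1)) = 42*(½) = 21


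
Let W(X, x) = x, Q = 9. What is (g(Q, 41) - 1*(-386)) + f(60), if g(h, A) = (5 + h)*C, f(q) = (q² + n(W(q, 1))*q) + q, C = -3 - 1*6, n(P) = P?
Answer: 3980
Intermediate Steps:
C = -9 (C = -3 - 6 = -9)
f(q) = q² + 2*q (f(q) = (q² + 1*q) + q = (q² + q) + q = (q + q²) + q = q² + 2*q)
g(h, A) = -45 - 9*h (g(h, A) = (5 + h)*(-9) = -45 - 9*h)
(g(Q, 41) - 1*(-386)) + f(60) = ((-45 - 9*9) - 1*(-386)) + 60*(2 + 60) = ((-45 - 81) + 386) + 60*62 = (-126 + 386) + 3720 = 260 + 3720 = 3980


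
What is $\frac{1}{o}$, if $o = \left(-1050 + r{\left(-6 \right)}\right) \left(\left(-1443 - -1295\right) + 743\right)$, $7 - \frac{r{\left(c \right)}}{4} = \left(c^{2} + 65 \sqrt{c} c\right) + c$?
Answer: $- \frac{571}{4731964790} - \frac{78 i \sqrt{6}}{473196479} \approx -1.2067 \cdot 10^{-7} - 4.0377 \cdot 10^{-7} i$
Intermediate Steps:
$r{\left(c \right)} = 28 - 260 c^{\frac{3}{2}} - 4 c - 4 c^{2}$ ($r{\left(c \right)} = 28 - 4 \left(\left(c^{2} + 65 \sqrt{c} c\right) + c\right) = 28 - 4 \left(\left(c^{2} + 65 c^{\frac{3}{2}}\right) + c\right) = 28 - 4 \left(c + c^{2} + 65 c^{\frac{3}{2}}\right) = 28 - \left(4 c + 4 c^{2} + 260 c^{\frac{3}{2}}\right) = 28 - 260 c^{\frac{3}{2}} - 4 c - 4 c^{2}$)
$o = -679490 + 928200 i \sqrt{6}$ ($o = \left(-1050 - \left(-52 + 144 - 1560 i \sqrt{6}\right)\right) \left(\left(-1443 - -1295\right) + 743\right) = \left(-1050 + \left(28 - 260 \left(- 6 i \sqrt{6}\right) + 24 - 144\right)\right) \left(\left(-1443 + 1295\right) + 743\right) = \left(-1050 + \left(28 + 1560 i \sqrt{6} + 24 - 144\right)\right) \left(-148 + 743\right) = \left(-1050 - \left(92 - 1560 i \sqrt{6}\right)\right) 595 = \left(-1142 + 1560 i \sqrt{6}\right) 595 = -679490 + 928200 i \sqrt{6} \approx -6.7949 \cdot 10^{5} + 2.2736 \cdot 10^{6} i$)
$\frac{1}{o} = \frac{1}{-679490 + 928200 i \sqrt{6}}$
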